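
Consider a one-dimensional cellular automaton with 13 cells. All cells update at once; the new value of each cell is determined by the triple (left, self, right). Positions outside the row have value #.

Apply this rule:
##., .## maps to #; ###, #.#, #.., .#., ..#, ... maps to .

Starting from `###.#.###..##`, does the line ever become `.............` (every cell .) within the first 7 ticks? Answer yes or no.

yes

..#...#.#..#.
.............
all cells are . at tick 2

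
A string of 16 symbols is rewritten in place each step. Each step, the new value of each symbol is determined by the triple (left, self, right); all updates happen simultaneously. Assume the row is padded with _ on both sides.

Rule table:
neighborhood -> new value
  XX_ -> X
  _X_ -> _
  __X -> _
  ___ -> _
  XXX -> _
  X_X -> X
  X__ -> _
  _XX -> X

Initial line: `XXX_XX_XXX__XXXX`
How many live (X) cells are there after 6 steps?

X_XXXXXX_X__X__X
_XX____XX_______
_XX____XX_______  (fixed point — unchanged through step 6)
count of X: 4

4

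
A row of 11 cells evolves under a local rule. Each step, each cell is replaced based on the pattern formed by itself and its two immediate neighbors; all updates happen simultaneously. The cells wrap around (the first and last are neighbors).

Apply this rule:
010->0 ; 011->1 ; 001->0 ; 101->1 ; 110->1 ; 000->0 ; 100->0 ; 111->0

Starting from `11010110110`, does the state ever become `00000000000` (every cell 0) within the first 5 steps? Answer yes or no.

11101111111
00111000000
00101000000
00010000000
00000000000
all cells are 0 at step 5

yes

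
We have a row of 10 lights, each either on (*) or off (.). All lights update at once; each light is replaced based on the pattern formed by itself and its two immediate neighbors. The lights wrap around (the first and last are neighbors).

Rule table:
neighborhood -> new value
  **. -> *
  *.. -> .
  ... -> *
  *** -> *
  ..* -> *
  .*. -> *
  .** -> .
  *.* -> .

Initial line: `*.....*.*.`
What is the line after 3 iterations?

iteration 1: *.*****.*.
iteration 2: *..****.*.
iteration 3: *.*.***.*.

*.*.***.*.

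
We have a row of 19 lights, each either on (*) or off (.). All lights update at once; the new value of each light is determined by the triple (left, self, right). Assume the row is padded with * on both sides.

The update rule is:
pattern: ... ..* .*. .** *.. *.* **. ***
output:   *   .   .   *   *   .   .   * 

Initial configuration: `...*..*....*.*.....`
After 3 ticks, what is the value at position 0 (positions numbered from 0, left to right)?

**..*..***....****.
*.*..*.**.***.***..
...*...*..**..**.*.
position 0 holds .

.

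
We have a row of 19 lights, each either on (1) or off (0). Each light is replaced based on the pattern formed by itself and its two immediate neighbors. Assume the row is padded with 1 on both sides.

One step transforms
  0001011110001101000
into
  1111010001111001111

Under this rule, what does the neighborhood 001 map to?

At position 2 the neighborhood is 001; the next row has 1 there.

1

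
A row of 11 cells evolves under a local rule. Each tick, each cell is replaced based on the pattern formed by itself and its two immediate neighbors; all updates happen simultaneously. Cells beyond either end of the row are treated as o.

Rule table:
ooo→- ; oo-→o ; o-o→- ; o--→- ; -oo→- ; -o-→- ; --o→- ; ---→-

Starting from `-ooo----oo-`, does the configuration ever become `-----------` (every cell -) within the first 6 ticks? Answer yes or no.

tick 1: ---o-----o-
tick 2: -----------
all cells are - at tick 2

yes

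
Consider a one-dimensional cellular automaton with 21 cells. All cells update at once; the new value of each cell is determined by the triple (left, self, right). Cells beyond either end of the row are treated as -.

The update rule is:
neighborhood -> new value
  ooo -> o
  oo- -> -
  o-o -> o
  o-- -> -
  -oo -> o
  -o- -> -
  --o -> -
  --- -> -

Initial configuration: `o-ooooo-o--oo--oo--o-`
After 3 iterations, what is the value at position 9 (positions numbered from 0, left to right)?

-ooooo-o---o---o-----
-oooo-o--------------
-ooo-o---------------
position 9 holds -

-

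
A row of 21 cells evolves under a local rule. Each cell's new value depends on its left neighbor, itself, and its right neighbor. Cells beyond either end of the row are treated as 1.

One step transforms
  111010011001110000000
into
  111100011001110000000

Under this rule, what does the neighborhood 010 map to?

At position 4 the neighborhood is 010; the next row has 0 there.

0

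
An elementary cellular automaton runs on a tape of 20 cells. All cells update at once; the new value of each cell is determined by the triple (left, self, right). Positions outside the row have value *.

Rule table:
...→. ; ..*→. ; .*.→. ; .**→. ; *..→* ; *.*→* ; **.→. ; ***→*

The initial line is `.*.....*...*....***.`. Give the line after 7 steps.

*.*.*.*.*.....*...*.

*.*.....*...*....*.*
.*.*.....*...*....*.
*.*.*.....*...*....*
.*.*.*.....*...*....
*.*.*.*.....*...*...
.*.*.*.*.....*...*..
*.*.*.*.*.....*...*.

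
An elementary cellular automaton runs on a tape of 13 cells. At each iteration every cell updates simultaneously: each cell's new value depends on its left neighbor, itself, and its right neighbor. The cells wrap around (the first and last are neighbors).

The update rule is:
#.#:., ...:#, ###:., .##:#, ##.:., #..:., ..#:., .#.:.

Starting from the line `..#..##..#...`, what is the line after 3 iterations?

#.#..#.#.....

#....#.....##
..##...###.#.
#.#..#.#.....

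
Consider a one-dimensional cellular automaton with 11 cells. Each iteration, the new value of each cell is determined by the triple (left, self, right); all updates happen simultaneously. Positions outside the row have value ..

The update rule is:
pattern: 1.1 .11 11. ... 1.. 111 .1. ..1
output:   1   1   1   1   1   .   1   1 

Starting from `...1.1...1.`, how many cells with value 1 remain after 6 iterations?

11111111111
1.........1
11111111111  (repeats iteration 1; period 2)
iteration 6: 1.........1
count of 1: 2

2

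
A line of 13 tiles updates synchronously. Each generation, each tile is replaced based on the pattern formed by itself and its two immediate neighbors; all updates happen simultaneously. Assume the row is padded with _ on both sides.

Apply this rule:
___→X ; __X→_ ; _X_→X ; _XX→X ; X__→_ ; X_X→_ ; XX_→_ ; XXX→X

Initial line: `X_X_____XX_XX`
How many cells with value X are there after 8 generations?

6

generation 1: X_X_XXX_X__X_
generation 2: X_X_XX__X__X_
generation 3: X_X_X___X__X_
generation 4: X_X_X_X_X__X_
generation 5: X_X_X_X_X__X_  (fixed point — unchanged through generation 8)
count of X: 6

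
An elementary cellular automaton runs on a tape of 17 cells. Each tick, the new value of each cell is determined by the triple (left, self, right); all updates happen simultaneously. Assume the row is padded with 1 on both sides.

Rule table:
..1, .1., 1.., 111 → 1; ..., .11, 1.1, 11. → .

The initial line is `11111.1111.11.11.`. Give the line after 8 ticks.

1..11111.1111.111

1111...11........
111.1.1..1......1
11..1.11111....1.
1.111..111.1..11.
...1.11.1..111...
1.11....111.1.1.1
....1..1.1..1.1..
1..11111.1111.111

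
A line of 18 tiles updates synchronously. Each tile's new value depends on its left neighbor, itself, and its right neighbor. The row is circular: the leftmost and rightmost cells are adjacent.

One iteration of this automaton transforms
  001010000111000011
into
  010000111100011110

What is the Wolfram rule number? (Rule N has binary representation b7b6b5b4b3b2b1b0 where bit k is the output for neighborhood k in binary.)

11

position 10: 111 → 0  (bit 7 = 0)
position 11: 110 → 0  (bit 6 = 0)
position 3: 101 → 0  (bit 5 = 0)
position 0: 100 → 0  (bit 4 = 0)
position 9: 011 → 1  (bit 3 = 1)
position 2: 010 → 0  (bit 2 = 0)
position 1: 001 → 1  (bit 1 = 1)
position 6: 000 → 1  (bit 0 = 1)
bits b7..b0 = 00001011 = 11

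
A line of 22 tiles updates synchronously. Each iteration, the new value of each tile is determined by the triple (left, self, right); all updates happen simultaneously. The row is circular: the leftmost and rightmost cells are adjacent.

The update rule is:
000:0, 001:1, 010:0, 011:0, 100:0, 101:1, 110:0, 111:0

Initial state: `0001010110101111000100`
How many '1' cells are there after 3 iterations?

iteration 1: 0010101001010000001000
iteration 2: 0101010010100000010000
iteration 3: 1010100101000000100000
count of 1: 6

6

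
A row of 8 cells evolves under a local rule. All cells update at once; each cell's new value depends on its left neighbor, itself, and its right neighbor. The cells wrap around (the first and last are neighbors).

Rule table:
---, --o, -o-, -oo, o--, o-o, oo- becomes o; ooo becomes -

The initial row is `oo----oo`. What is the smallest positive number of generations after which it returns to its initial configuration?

-oooooo-
oo----oo

2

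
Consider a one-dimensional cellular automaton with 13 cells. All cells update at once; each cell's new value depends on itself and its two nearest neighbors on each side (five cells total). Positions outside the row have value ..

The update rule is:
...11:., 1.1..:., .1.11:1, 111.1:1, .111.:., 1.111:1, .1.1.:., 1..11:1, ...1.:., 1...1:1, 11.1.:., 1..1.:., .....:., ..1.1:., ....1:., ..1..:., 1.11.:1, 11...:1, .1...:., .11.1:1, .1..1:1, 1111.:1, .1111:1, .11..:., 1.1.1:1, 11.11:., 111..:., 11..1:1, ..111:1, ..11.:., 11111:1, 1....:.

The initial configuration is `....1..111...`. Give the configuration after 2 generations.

.....1..1....

generation 1: .....111..1..
generation 2: .....1..1....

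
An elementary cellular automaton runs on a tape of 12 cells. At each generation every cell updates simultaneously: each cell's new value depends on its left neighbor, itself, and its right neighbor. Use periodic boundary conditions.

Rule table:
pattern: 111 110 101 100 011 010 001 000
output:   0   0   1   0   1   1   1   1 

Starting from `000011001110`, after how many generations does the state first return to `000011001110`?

12

111110011000
100000110011
001111100110
111000001100
100011111001
001110000011
011000111110
110011100000
100110001111
001100111000
111001100011
000011001110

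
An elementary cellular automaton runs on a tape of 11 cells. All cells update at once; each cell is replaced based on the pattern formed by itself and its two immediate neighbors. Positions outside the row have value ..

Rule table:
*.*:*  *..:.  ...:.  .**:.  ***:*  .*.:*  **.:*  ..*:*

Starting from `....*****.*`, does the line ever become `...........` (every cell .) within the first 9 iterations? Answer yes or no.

...*.******
..***.*****
.*.***.****
***.***.***
.***.***.**
*.***.***.*
**.***.****
.**.***.***
*.**.***.**
iteration 9 is *.**.***.**, still not uniform .

no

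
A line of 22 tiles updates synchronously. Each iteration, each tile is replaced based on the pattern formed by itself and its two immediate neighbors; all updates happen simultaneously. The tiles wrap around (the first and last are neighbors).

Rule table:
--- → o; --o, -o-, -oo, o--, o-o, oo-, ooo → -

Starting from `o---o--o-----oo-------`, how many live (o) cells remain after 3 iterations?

--o------ooo----ooooo-
o---oooo-----oo-------
--o------ooo----ooooo-
count of o: 9

9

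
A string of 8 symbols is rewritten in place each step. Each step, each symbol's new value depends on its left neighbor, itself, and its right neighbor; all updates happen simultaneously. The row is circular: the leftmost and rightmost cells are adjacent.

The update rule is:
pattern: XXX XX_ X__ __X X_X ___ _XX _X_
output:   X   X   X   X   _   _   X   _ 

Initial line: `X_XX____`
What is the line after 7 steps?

step 1: __XXX__X
step 2: XXXXXXX_
step 3: XXXXXXX_  (fixed point — unchanged through step 7)

XXXXXXX_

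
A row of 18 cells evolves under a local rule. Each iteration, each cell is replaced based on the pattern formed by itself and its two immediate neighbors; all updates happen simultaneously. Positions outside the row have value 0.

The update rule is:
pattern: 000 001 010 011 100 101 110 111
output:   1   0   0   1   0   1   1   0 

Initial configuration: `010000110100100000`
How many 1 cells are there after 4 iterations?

13

000110111000001111
110111101011101001
111100110110110000
100100111111110111
count of 1: 13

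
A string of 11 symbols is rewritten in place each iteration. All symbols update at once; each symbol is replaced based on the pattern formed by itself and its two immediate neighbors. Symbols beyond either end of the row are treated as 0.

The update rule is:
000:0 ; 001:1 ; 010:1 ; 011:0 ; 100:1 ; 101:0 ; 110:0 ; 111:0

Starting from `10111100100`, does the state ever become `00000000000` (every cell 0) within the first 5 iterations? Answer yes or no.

10000011110
11000100001
00101110011
01100001100
10010010010
iteration 5 is 10010010010, still not uniform 0

no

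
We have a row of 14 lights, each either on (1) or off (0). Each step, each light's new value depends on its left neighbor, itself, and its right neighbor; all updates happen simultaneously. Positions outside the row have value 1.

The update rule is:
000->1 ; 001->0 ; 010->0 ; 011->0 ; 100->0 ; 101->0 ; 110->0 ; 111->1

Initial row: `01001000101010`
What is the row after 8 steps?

01001100111000

00000010000000
01111000111110
00110010011100
00000000001000
01111111100010
00111111001000
00011110000010
01001100111000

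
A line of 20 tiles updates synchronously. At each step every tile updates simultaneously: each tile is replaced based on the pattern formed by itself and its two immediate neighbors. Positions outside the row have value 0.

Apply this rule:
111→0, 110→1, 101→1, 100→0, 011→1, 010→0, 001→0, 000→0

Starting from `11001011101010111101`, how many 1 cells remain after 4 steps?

11000110110101100110
11000111111011100110
11000100001110100110
11000000001011000110
count of 1: 7

7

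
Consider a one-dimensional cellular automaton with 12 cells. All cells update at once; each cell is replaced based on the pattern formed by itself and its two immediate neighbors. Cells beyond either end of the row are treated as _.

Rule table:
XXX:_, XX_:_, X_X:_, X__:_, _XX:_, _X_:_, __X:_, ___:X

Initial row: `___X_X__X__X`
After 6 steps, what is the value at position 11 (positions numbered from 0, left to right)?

X

XX__________
___XXXXXXXXX
XX__________  (repeats step 1; period 2)
step 6: ___XXXXXXXXX
position 11 holds X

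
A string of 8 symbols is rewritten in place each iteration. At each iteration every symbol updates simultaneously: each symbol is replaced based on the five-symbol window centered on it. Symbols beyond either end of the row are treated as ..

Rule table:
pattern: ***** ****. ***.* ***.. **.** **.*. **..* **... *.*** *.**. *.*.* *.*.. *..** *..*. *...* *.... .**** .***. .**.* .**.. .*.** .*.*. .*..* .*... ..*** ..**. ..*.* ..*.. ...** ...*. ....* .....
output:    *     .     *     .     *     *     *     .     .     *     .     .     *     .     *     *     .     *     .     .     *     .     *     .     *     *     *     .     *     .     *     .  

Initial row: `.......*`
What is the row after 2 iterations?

...*...*

iteration 1: .....*..
iteration 2: ...*...*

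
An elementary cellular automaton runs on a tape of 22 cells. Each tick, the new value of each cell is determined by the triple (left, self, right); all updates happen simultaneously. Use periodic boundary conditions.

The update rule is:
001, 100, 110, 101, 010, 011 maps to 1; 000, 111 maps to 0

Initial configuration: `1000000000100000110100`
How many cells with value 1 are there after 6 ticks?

7

1100000001110001111111
0110000011011011000000
1111000111111111100000
1001101100000000110001
1111111110000001111011
0000000011000011001110
count of 1: 7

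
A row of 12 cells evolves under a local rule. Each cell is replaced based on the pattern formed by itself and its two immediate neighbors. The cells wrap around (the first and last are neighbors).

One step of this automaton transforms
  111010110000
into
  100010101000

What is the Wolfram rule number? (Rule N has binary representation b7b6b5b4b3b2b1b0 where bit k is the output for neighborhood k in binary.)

28

position 1: 111 → 0  (bit 7 = 0)
position 2: 110 → 0  (bit 6 = 0)
position 3: 101 → 0  (bit 5 = 0)
position 8: 100 → 1  (bit 4 = 1)
position 0: 011 → 1  (bit 3 = 1)
position 4: 010 → 1  (bit 2 = 1)
position 11: 001 → 0  (bit 1 = 0)
position 9: 000 → 0  (bit 0 = 0)
bits b7..b0 = 00011100 = 28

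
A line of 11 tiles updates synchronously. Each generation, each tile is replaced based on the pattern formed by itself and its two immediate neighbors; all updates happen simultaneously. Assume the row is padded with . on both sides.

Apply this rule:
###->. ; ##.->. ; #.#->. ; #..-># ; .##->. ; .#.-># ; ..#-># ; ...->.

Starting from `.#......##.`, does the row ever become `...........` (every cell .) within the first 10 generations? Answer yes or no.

no

###....#..#
...#..#####
..####.....
.#....#....
###..###...
...##...#..
..#..#.###.
.#####....#
#.....#..##
##...####..
generation 10 is ##...####.., still not uniform .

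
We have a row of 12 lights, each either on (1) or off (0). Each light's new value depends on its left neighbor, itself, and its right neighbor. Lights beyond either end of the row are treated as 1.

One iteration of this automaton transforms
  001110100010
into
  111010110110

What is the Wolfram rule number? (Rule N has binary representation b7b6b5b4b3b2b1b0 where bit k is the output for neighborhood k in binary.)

position 3: 111 → 0  (bit 7 = 0)
position 4: 110 → 1  (bit 6 = 1)
position 5: 101 → 0  (bit 5 = 0)
position 0: 100 → 1  (bit 4 = 1)
position 2: 011 → 1  (bit 3 = 1)
position 6: 010 → 1  (bit 2 = 1)
position 1: 001 → 1  (bit 1 = 1)
position 8: 000 → 0  (bit 0 = 0)
bits b7..b0 = 01011110 = 94

94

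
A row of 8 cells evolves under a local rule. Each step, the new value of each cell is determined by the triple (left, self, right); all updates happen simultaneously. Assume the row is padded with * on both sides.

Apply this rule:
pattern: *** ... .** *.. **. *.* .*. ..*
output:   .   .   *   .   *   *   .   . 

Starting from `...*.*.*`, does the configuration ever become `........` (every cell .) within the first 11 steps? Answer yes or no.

yes

step 1: ....*.**
step 2: .....**.
step 3: .....***
step 4: .....*..
step 5: ........
all cells are . at step 5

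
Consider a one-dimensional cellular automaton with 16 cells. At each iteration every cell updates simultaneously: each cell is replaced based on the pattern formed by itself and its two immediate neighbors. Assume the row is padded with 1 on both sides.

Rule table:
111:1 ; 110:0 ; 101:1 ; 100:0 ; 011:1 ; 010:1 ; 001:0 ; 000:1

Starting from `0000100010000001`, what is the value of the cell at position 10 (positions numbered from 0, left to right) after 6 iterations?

1

0110101010111101
1101111111111011
1011111111110111
0111111111101111
1111111111011111
1111111110111111
position 10 holds 1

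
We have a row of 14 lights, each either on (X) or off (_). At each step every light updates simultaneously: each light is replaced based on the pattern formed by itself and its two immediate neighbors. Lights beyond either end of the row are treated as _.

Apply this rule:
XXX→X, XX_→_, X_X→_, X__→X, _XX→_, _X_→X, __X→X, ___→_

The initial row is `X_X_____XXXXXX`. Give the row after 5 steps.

____XX_XXXX___

X_XX___X_XXXX_
X___X_XX__XX_X
XX_XX___XX___X
_____X_X__X_XX
____XX_XXXX___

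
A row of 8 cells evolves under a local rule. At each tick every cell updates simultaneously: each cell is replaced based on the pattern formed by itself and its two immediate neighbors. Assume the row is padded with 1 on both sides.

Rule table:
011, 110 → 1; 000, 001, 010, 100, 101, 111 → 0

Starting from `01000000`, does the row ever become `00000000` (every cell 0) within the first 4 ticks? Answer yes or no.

00000000
all cells are 0 at tick 1

yes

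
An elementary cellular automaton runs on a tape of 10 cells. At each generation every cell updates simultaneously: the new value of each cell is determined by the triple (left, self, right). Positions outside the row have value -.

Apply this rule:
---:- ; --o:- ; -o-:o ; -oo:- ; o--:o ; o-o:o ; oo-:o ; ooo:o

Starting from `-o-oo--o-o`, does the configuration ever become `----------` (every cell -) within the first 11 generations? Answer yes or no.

no

-oo-oo-ooo
--oo-oo-oo
---oo-oo-o
----oo-ooo
-----oo-oo
------oo-o
-------ooo
--------oo
---------o
---------o  (fixed point — unchanged through generation 11)
generation 11 is ---------o, still not uniform -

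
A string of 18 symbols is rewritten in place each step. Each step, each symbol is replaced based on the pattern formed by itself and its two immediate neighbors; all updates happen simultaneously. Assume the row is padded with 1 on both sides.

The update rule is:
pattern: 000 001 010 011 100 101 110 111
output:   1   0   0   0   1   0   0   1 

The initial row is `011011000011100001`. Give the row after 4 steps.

111000111001011110

000000111001011100
111110010100001010
111101000011100000
111000111001011110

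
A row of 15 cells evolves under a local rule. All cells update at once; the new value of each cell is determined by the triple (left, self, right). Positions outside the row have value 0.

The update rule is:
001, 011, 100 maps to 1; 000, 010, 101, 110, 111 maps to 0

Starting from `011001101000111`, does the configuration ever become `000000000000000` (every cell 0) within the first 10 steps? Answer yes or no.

step 1: 110111000101100
step 2: 100100101001010
step 3: 011011000110001
step 4: 110010101101010
step 5: 101100001000001
step 6: 001010010100010
step 7: 010001100010101
step 8: 101011010100000
step 9: 000010000010000
step 10: 000101000101000
step 10 is 000101000101000, still not uniform 0

no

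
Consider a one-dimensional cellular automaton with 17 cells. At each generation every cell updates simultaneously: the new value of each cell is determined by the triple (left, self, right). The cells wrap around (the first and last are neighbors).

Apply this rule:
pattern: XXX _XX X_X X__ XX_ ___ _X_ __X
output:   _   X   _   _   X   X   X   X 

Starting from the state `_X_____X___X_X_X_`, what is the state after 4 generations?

generation 1: XX_XXXXX_XXX_X_X_
generation 2: XX_X___X_X_X_X_X_
generation 3: XX_X_XXX_X_X_X_X_
generation 4: XX_X_X_X_X_X_X_X_

XX_X_X_X_X_X_X_X_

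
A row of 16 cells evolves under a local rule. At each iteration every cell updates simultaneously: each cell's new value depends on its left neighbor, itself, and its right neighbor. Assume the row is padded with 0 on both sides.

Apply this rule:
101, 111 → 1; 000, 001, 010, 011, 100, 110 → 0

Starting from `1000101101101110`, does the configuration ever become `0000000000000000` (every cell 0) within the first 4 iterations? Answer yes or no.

yes

0000010010010100
0000000000001000
0000000000000000
all cells are 0 at iteration 3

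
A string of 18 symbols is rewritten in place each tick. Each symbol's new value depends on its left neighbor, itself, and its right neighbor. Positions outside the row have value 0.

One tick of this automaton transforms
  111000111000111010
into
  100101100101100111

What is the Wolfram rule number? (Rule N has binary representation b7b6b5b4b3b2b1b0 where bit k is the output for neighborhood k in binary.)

position 1: 111 → 0  (bit 7 = 0)
position 2: 110 → 0  (bit 6 = 0)
position 15: 101 → 1  (bit 5 = 1)
position 3: 100 → 1  (bit 4 = 1)
position 0: 011 → 1  (bit 3 = 1)
position 16: 010 → 1  (bit 2 = 1)
position 5: 001 → 1  (bit 1 = 1)
position 4: 000 → 0  (bit 0 = 0)
bits b7..b0 = 00111110 = 62

62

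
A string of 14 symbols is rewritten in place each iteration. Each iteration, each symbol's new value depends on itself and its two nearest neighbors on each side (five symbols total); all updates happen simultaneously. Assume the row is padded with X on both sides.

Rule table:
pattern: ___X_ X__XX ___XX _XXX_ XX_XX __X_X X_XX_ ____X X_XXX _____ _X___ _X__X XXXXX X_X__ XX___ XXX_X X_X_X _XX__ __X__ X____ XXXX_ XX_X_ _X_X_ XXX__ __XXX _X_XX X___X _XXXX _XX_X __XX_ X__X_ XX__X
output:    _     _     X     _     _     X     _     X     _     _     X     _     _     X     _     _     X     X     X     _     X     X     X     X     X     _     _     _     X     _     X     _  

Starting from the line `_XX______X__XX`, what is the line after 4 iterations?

__XX_X____X_X_

iteration 1: __X____X_X__X_
iteration 2: _XXX_X_XXX_XX_
iteration 3: ____XX______X_
iteration 4: __XX_X____X_X_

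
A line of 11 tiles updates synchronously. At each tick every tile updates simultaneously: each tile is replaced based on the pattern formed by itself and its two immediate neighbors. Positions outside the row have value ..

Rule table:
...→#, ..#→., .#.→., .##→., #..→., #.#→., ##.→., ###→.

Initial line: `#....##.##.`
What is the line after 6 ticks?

#....######

..##.......
#....######
..##.......  (repeats tick 1; period 2)
tick 6: #....######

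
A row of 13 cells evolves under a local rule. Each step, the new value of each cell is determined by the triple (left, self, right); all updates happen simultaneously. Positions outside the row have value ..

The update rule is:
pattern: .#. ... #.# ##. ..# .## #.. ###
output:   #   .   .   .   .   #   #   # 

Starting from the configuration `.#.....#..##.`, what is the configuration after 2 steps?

.##....##.#.#
.#.#...#..#.#

.#.#...#..#.#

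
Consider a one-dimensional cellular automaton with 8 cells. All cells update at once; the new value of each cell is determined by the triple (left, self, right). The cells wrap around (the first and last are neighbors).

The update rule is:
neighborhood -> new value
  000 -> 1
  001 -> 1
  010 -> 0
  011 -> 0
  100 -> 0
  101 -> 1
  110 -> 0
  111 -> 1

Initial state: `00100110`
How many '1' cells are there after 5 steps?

11001000
00010011
01100100
10001001
00110010
count of 1: 3

3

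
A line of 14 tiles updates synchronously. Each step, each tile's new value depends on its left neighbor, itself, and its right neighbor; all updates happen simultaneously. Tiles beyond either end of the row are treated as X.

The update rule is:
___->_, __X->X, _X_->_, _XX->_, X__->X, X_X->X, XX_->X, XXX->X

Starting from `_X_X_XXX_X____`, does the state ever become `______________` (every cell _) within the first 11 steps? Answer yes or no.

no

step 1: X_X_X_XXX_X__X
step 2: XX_X_X_XXX_XX_
step 3: XXX_X_X_XXX_XX
step 4: XXXX_X_X_XXX_X
step 5: XXXXX_X_X_XXX_
step 6: XXXXXX_X_X_XXX
step 7: XXXXXXX_X_X_XX
step 8: XXXXXXXX_X_X_X
step 9: XXXXXXXXX_X_X_
step 10: XXXXXXXXXX_X_X
step 11: XXXXXXXXXXX_X_
step 11 is XXXXXXXXXXX_X_, still not uniform _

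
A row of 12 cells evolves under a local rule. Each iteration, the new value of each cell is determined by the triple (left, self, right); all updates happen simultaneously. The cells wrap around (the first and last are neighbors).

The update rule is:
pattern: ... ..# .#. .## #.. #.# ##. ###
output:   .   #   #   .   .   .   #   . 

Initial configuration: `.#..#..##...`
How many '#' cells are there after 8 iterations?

##.##.#.#...
.#..#.#.#..#
.#.##.#.#.##
.#..#.#.#..#  (repeats iteration 2; period 2)
iteration 8: .#..#.#.#..#
count of #: 5

5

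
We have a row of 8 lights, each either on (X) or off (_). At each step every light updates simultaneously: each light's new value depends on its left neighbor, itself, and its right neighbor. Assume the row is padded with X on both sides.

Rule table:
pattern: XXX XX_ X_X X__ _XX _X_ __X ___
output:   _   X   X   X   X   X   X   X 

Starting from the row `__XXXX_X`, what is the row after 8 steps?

__XXXX__

XXX__XXX
__XXXX__
XXX__XXX  (repeats step 1; period 2)
step 8: __XXXX__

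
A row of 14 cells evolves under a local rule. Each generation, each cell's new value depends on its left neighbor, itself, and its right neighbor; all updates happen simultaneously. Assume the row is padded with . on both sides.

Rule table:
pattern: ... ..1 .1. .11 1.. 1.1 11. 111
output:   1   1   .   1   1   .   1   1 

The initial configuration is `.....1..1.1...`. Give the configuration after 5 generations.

11111.11...111
11111.11111111
11111.11111111  (fixed point — unchanged through generation 5)

11111.11111111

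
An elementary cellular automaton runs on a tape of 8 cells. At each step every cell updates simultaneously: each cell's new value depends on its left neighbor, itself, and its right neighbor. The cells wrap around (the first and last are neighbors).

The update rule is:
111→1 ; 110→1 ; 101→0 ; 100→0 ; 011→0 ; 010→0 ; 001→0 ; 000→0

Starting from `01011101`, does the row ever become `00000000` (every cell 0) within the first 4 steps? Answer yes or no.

00001100
00000100
00000000
all cells are 0 at step 3

yes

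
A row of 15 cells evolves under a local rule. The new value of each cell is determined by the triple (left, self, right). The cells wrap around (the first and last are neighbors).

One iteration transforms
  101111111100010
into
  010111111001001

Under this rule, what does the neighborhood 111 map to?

At position 3 the neighborhood is 111; the next row has 1 there.

1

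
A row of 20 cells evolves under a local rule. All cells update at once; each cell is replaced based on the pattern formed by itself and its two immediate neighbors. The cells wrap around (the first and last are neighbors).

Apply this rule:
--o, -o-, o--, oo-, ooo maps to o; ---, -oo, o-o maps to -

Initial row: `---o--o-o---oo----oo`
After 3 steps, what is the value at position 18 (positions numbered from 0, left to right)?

step 1: o-ooooo-oo-o-oo--o-o
step 2: o--oooo--o-o--oooo--
step 3: ooo-oooooo-ooo-ooooo
position 18 holds o

o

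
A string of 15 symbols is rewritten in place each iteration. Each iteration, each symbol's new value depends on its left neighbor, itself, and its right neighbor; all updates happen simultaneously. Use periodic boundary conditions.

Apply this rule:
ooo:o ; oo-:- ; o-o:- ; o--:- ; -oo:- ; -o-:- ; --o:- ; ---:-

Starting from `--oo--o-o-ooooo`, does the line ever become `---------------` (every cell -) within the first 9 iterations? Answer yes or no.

yes

iteration 1: -----------ooo-
iteration 2: ------------o--
iteration 3: ---------------
all cells are - at iteration 3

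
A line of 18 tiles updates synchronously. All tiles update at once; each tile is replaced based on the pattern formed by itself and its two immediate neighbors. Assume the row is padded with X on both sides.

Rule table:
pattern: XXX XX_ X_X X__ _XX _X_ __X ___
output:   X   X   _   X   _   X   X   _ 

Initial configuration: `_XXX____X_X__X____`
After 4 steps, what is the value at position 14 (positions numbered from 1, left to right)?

X

step 1: __XXX__XX_XXXXX__X
step 2: XX_XXXX_X__XXXXXX_
step 3: XX__XXX_XXX_XXXXX_
step 4: XXXX_XX__XX__XXXX_
position 14 holds X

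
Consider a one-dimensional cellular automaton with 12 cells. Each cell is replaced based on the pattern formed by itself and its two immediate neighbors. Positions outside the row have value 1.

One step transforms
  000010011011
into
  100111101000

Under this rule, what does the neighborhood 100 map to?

1

At position 0 the neighborhood is 100; the next row has 1 there.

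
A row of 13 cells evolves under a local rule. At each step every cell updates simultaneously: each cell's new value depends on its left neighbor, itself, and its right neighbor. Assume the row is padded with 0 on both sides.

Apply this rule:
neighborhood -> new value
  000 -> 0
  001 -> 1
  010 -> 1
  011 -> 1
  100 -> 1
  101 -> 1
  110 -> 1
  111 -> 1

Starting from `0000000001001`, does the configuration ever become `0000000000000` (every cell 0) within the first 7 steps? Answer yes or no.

step 1: 0000000011111
step 2: 0000000111111
step 3: 0000001111111
step 4: 0000011111111
step 5: 0000111111111
step 6: 0001111111111
step 7: 0011111111111
step 7 is 0011111111111, still not uniform 0

no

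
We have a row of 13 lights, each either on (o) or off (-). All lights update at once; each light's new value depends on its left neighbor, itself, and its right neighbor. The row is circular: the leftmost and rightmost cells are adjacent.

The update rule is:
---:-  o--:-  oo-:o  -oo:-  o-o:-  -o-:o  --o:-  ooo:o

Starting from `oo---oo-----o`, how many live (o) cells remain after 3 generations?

oo----o------
-o----o------
-o----o------
count of o: 2

2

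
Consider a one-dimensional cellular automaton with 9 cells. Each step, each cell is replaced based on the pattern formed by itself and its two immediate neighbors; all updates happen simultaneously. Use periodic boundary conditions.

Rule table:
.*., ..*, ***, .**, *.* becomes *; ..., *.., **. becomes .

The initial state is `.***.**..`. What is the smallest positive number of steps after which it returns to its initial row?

9

step 1: ***.**...
step 2: **.**...*
step 3: *.**...**
step 4: .**...***
step 5: **...***.
step 6: *...***.*
step 7: ...***.**
step 8: ..***.**.
step 9: .***.**..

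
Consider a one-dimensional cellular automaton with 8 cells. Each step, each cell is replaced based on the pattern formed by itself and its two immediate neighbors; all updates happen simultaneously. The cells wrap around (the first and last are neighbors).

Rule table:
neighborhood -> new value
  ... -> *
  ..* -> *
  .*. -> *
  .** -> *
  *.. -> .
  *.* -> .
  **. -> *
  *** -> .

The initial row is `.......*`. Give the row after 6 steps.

step 1: .*******
step 2: .*.....*
step 3: .*.*****
step 4: .*.*...*
step 5: .*.*.***
step 6: .*.*.*.*

.*.*.*.*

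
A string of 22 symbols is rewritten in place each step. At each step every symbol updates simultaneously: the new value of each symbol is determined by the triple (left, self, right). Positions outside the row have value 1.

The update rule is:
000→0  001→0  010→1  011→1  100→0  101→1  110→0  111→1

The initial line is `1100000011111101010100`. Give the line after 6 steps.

1000000011111011111100
0000000011110111111000
0000000011101111110000
0000000011011111100000
0000000010111111000000
0000000011111110000000

0000000011111110000000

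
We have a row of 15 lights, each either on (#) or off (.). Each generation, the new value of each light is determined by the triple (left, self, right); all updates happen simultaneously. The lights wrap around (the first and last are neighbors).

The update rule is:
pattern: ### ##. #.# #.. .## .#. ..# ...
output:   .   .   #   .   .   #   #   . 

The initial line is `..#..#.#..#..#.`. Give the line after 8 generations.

..#..#...#..#..

generation 1: .##.####.##.##.
generation 2: #..#....#..#...
generation 3: #.##...##.##..#
generation 4: .#....#..#...#.
generation 5: ##...##.##..##.
generation 6: ....#..#...#..#
generation 7: ...##.##..##.##
generation 8: ..#..#...#..#..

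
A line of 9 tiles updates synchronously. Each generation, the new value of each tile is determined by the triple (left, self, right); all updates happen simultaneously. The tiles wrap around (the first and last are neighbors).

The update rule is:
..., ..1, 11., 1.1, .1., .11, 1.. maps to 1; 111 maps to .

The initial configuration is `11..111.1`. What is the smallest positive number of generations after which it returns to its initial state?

.1111.111
11..111.1

2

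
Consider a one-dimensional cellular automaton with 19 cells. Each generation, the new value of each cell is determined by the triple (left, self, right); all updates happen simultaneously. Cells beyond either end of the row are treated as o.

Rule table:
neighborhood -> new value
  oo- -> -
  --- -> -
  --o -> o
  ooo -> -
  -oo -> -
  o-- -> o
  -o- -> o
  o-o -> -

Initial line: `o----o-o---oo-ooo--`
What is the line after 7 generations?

generation 1: -o--oo-oo-o------oo
generation 2: -ooo------oo----o--
generation 3: ----o----o--o--oooo
generation 4: o--ooo--ooooooo----
generation 5: -oo---oo-------o--o
generation 6: ---o-o--o-----oooo-
generation 7: o-oo-ooooo---o-----

o-oo-ooooo---o-----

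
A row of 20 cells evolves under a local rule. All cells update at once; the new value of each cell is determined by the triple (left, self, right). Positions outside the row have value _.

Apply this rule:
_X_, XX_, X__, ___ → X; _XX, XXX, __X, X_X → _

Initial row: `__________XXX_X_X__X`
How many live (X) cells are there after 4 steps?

step 1: XXXXXXXXX___X_X_XX_X
step 2: ________XXX_X_X__X_X
step 3: XXXXXXX___X_X_XX_X_X
step 4: ______XXX_X_X__X_X_X
count of X: 8

8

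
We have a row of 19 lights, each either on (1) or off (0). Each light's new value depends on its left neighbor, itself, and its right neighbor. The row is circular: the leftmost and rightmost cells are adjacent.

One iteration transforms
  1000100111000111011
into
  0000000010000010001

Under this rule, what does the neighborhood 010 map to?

0

At position 4 the neighborhood is 010; the next row has 0 there.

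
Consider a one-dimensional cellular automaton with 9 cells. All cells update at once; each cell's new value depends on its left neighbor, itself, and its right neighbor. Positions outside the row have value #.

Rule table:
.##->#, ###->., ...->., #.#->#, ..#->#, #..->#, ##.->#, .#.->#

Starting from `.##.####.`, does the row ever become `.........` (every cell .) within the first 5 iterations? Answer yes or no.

iteration 1: #####..##
iteration 2: ....####.
iteration 3: #..##..##
iteration 4: ########.
iteration 5: .......##
iteration 5 is .......##, still not uniform .

no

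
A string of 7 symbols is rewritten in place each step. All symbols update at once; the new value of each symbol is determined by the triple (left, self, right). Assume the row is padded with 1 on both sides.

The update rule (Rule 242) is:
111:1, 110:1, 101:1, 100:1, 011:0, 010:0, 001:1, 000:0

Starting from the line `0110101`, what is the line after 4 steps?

1011010
1101101
1110110
1111011

1111011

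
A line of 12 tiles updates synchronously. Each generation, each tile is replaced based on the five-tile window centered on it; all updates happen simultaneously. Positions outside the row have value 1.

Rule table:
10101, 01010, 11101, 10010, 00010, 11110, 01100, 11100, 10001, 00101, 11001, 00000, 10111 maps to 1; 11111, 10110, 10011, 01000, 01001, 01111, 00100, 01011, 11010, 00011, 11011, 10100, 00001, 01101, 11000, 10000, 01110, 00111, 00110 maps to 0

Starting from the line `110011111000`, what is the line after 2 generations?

011000000010

111000011010
011000000010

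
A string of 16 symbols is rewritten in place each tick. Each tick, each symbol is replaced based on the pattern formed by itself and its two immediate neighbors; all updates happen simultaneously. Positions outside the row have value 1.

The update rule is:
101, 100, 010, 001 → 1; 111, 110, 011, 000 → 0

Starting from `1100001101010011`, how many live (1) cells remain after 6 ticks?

0010010011111100
1111111100000011
0000000010000100
1000000111001111
0100001000110000
1110011101001001
count of 1: 9

9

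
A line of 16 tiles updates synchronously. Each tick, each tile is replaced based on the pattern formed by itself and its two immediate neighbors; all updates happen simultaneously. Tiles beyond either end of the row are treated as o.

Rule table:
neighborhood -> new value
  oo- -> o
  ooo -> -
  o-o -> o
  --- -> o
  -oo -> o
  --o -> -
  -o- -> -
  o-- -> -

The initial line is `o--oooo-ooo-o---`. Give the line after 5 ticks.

tick 1: o--o--ooo-oo--o-
tick 2: o-----o-oooo---o
tick 3: o-ooo--oo--o-o-o
tick 4: ooo-o--oo---o-oo
tick 5: --oo---oo-o--oo-

--oo---oo-o--oo-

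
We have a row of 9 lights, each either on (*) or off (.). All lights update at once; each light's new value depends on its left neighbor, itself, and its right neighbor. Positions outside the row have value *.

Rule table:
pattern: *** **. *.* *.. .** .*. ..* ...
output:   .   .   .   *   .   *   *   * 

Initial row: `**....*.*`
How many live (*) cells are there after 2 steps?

4

..*****..
**.....**
count of *: 4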